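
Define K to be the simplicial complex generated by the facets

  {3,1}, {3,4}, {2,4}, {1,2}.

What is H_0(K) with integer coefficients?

H_0 = Z.

Take the total order 1 < 2 < 3 < 4 on the vertex set. Then K (dimension 1) consists of the simplices:

  0-simplices (4): [1], [2], [3], [4]
  1-simplices (4): [1,2], [1,3], [2,4], [3,4]

Hence C_0 ≅ Z^4, C_1 ≅ Z^4.

∂_1: C_1 → C_0 maps an edge to its endpoints' difference, ∂[p,q] = q − p. For instance
  ∂[1,3] = [3] − [1].
As a 4×4 matrix over Z this has rank 3, with invariant factors (1,1,1).

Reading off H_k = ker ∂_k / im ∂_{k+1}:

  H_0: rank C_0 − rank ∂_1 = 4 − 3 = 1, and the invariant factors of ∂_1 are all 1, so H_0 ≅ Z.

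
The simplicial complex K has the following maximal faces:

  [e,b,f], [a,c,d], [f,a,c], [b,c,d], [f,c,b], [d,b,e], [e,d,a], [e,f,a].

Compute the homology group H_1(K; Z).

We work with the vertex ordering a < b < c < d < e < f. The simplices of K, each written with vertices in increasing order, are:

  0-simplices (6): a, b, c, d, e, f
  1-simplices (12): ac, ad, ae, af, bc, bd, be, bf, cd, cf, de, ef
  2-simplices (8): acd, acf, ade, aef, bcd, bcf, bde, bef

giving chain groups C_0 ≅ Z^6, C_1 ≅ Z^12, C_2 ≅ Z^8.

Boundary ∂_1: C_1 → C_0 sends each edge [p,q] (with p < q) to q − p. For instance
  ∂be = e − b.
The 6×12 boundary matrix has rank 5 and Smith normal form diag(1,1,1,1,1).

The boundary map ∂_2: C_2 → C_1 maps a triangle to the signed sum of its edges. For instance
  ∂aef = ef − af + ae,
  ∂bcf = cf − bf + bc.
The resulting 12×8 matrix has rank 7, and its Smith normal form has invariant factors (1,1,1,1,1,1,1).

Computing H_k = (kernel of ∂_k) / (image of ∂_{k+1}):

  H_1: rank ker ∂_1 − rank ∂_2 = (12 − 5) − 7 = 0, and the invariant factors of ∂_2 are all 1, so H_1 ≅ 0.

(K is a triangulation of the 2-sphere S^2.)

H_1 ≅ 0.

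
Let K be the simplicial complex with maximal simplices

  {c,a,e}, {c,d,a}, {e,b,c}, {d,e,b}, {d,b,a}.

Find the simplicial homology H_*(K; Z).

H_0 ≅ Z,  H_1 ≅ Z,  H_2 = 0.

We work with the vertex ordering a < b < c < d < e. The simplices of K, each written with vertices in increasing order, are:

  0-simplices (5): a, b, c, d, e
  1-simplices (10): ab, ac, ad, ae, bc, bd, be, cd, ce, de
  2-simplices (5): abd, acd, ace, bce, bde

giving chain groups C_0 ≅ Z^5, C_1 ≅ Z^10, C_2 ≅ Z^5.

The boundary map ∂_1: C_1 → C_0 maps an edge to its endpoints' difference, ∂[p,q] = q − p.
As a 5×10 matrix over Z this has rank 4, with invariant factors (1,1,1,1).

The boundary map ∂_2: C_2 → C_1 maps a triangle to the signed sum of its edges. For instance
  ∂ace = ce − ae + ac,
  ∂abd = bd − ad + ab.
As a 10×5 matrix over Z this has rank 5, with invariant factors (1,1,1,1,1).

Now H_k = ker ∂_k / im ∂_{k+1}, so:

  H_0: rank C_0 − rank ∂_1 = 5 − 4 = 1, and the invariant factors of ∂_1 are all 1, so H_0 ≅ Z.
  H_1: rank ker ∂_1 − rank ∂_2 = (10 − 4) − 5 = 1, and the invariant factors of ∂_2 are all 1, so H_1 ≅ Z.
  H_2: rank ker ∂_2 − rank ∂_3 = (5 − 5) − 0 = 0, and there is no ∂_3, so H_2 ≅ 0.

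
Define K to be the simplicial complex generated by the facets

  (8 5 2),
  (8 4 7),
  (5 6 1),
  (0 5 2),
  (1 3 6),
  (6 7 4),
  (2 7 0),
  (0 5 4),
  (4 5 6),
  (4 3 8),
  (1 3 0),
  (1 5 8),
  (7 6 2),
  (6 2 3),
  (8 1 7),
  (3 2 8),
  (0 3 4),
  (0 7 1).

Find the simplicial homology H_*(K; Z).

K has 9 vertices, 27 edges, 18 triangles.
rank ∂_0 = 0, rank ∂_1 = 8 ⇒ b_0 = 9 − 0 − 8 = 1; all invariant factors of ∂_1 are 1 so no torsion. So H_0 ≅ Z.
rank ∂_1 = 8, rank ∂_2 = 17 ⇒ b_1 = 27 − 8 − 17 = 2; all invariant factors of ∂_2 are 1 so no torsion. So H_1 ≅ Z^2.
rank ∂_2 = 17, rank ∂_3 = 0 ⇒ b_2 = 18 − 17 − 0 = 1. So H_2 ≅ Z.

H_0 ≅ Z,  H_1 ≅ Z^2,  H_2 ≅ Z.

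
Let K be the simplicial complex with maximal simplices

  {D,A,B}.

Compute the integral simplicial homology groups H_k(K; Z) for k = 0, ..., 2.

H_0 ≅ Z,  H_1 = 0,  H_2 = 0.

K has 3 vertices, 3 edges, 1 triangle.
rank ∂_0 = 0, rank ∂_1 = 2 ⇒ b_0 = 3 − 0 − 2 = 1; all invariant factors of ∂_1 are 1 so no torsion. So H_0 ≅ Z.
rank ∂_1 = 2, rank ∂_2 = 1 ⇒ b_1 = 3 − 2 − 1 = 0; all invariant factors of ∂_2 are 1 so no torsion. So H_1 ≅ 0.
rank ∂_2 = 1, rank ∂_3 = 0 ⇒ b_2 = 1 − 1 − 0 = 0. So H_2 ≅ 0.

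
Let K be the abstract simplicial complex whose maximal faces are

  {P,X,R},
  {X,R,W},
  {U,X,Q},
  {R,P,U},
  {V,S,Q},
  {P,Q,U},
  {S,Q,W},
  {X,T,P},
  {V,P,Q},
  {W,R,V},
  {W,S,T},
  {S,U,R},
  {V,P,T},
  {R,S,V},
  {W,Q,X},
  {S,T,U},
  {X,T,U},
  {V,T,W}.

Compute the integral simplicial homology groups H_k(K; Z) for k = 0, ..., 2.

Fix the vertex order P < Q < R < S < T < U < V < W < X and write every simplex with vertices in increasing order. Then dim K = 2 and the simplices of K are:

  0-simplices (9): P, Q, R, S, T, U, V, W, X
  1-simplices (27): PQ, PR, PT, PU, PV, PX, QS, QU, QV, QW, QX, RS, RU, RV, RW, RX, ST, SU, SV, SW, TU, TV, TW, TX, UX, VW, WX
  2-simplices (18): PQU, PQV, PRU, PRX, PTV, PTX, QSV, QSW, QUX, QWX, RSU, RSV, RVW, RWX, STU, STW, TUX, TVW

giving chain groups C_0 ≅ Z^9, C_1 ≅ Z^27, C_2 ≅ Z^18.

Boundary ∂_1: C_1 → C_0 sends each edge [p,q] (with p < q) to q − p. For instance
  ∂TU = U − T.
This gives a 9×27 integer matrix of rank 8; reducing to Smith normal form yields diagonal entries (1,1,1,1,1,1,1,1).

∂_2: C_2 → C_1 acts by ∂[p,q,r] = [q,r] − [p,r] + [p,q]. For instance
  ∂PRX = RX − PX + PR,
  ∂QUX = UX − QX + QU.
The resulting 27×18 matrix has rank 18, and its Smith normal form has invariant factors (1,1,1,1,1,1,1,1,1,1,1,1,1,1,1,1,1,2).

Computing H_k = (kernel of ∂_k) / (image of ∂_{k+1}):

  H_0: rank C_0 − rank ∂_1 = 9 − 8 = 1, and the invariant factors of ∂_1 are all 1, so H_0 ≅ Z.
  H_1: rank ker ∂_1 − rank ∂_2 = (27 − 8) − 18 = 1, and ∂_2 has invariant factor 2 > 1, so H_1 ≅ Z ⊕ Z/2Z.
  H_2: rank ker ∂_2 − rank ∂_3 = (18 − 18) − 0 = 0, and there is no ∂_3, so H_2 ≅ 0.

As a check, the Euler characteristic is 9 − 27 + 18 = 0, which agrees with 1 − 1 + 0 = 0.
(K is a triangulation of the Klein bottle.)

H_0 ≅ Z,  H_1 ≅ Z ⊕ Z/2Z,  H_2 = 0.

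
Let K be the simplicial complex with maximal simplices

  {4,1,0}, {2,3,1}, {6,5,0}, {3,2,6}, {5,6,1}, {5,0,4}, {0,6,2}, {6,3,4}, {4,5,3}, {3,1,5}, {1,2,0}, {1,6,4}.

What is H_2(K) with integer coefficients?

Fix the vertex order 0 < 1 < 2 < 3 < 4 < 5 < 6 and write every simplex with vertices in increasing order. Then dim K = 2 and the simplices of K are:

  0-simplices (7): [0], [1], [2], [3], [4], [5], [6]
  1-simplices (18): [0,1], [0,2], [0,4], [0,5], [0,6], [1,2], [1,3], [1,4], [1,5], [1,6], [2,3], [2,6], [3,4], [3,5], [3,6], [4,5], [4,6], [5,6]
  2-simplices (12): [0,1,2], [0,1,4], [0,2,6], [0,4,5], [0,5,6], [1,2,3], [1,3,5], [1,4,6], [1,5,6], [2,3,6], [3,4,5], [3,4,6]

Hence C_0 ≅ Z^7, C_1 ≅ Z^18, C_2 ≅ Z^12.

The boundary map ∂_1: C_1 → C_0 is given by ∂[p,q] = [q] − [p].
The resulting 7×18 matrix has rank 6, and its Smith normal form has invariant factors (1,1,1,1,1,1).

∂_2: C_2 → C_1 acts by ∂[p,q,r] = [q,r] − [p,r] + [p,q]. For instance
  ∂[0,4,5] = [4,5] − [0,5] + [0,4],
  ∂[2,3,6] = [3,6] − [2,6] + [2,3].
The 18×12 boundary matrix has rank 12 and Smith normal form diag(1,1,1,1,1,1,1,1,1,1,1,2).

Computing H_k = (kernel of ∂_k) / (image of ∂_{k+1}):

  H_2: rank ker ∂_2 − rank ∂_3 = (12 − 12) − 0 = 0, and there is no ∂_3, so H_2 ≅ 0.

H_2 = 0.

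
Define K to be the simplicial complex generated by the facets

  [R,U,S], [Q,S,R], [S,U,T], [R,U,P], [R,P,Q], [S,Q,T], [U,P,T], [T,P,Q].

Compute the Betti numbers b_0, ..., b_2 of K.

Fix the vertex order P < Q < R < S < T < U and write every simplex with vertices in increasing order. Then dim K = 2 and the simplices of K are:

  0-simplices (6): P, Q, R, S, T, U
  1-simplices (12): PQ, PR, PT, PU, QR, QS, QT, RS, RU, ST, SU, TU
  2-simplices (8): PQR, PQT, PRU, PTU, QRS, QST, RSU, STU

Hence C_0 ≅ Z^6, C_1 ≅ Z^12, C_2 ≅ Z^8.

The boundary map ∂_1: C_1 → C_0 maps an edge to its endpoints' difference, ∂[p,q] = q − p. For instance
  ∂PQ = Q − P.
As a 6×12 matrix over Z this has rank 5, with invariant factors (1,1,1,1,1).

Boundary ∂_2: C_2 → C_1 acts by ∂[p,q,r] = [q,r] − [p,r] + [p,q]. For instance
  ∂STU = TU − SU + ST,
  ∂PRU = RU − PU + PR.
This gives a 12×8 integer matrix of rank 7; reducing to Smith normal form yields diagonal entries (1,1,1,1,1,1,1).

From H_k ≅ ker(∂_k) / im(∂_{k+1}) we obtain:

  H_0: rank C_0 − rank ∂_1 = 6 − 5 = 1, and the invariant factors of ∂_1 are all 1, so H_0 ≅ Z.
  H_1: rank ker ∂_1 − rank ∂_2 = (12 − 5) − 7 = 0, and the invariant factors of ∂_2 are all 1, so H_1 ≅ 0.
  H_2: rank ker ∂_2 − rank ∂_3 = (8 − 7) − 0 = 1, and there is no ∂_3, so H_2 ≅ Z.

Hence the Betti numbers are b_0 = 1, b_1 = 0, b_2 = 1.

b_0 = 1, b_1 = 0, b_2 = 1.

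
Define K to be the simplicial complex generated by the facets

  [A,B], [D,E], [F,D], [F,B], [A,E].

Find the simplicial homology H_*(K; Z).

K has 5 vertices, 5 edges.
rank ∂_0 = 0, rank ∂_1 = 4 ⇒ b_0 = 5 − 0 − 4 = 1; all invariant factors of ∂_1 are 1 so no torsion. So H_0 = Z.
rank ∂_1 = 4, rank ∂_2 = 0 ⇒ b_1 = 5 − 4 − 0 = 1. So H_1 = Z.

H_0 ≅ Z,  H_1 ≅ Z.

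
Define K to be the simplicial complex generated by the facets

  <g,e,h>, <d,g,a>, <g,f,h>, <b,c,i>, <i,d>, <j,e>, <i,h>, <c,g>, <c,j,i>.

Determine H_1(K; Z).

We work with the vertex ordering a < b < c < d < e < f < g < h < i < j. The simplices of K, each written with vertices in increasing order, are:

  0-simplices (10): a, b, c, d, e, f, g, h, i, j
  1-simplices (17): ad, ag, bc, bi, cg, ci, cj, dg, di, eg, eh, ej, fg, fh, gh, hi, ij
  2-simplices (5): adg, bci, cij, egh, fgh

giving chain groups C_0 ≅ Z^10, C_1 ≅ Z^17, C_2 ≅ Z^5.

∂_1: C_1 → C_0 sends each edge [p,q] (with p < q) to q − p. For instance
  ∂ag = g − a.
This gives a 10×17 integer matrix of rank 9; reducing to Smith normal form yields diagonal entries (1,1,1,1,1,1,1,1,1).

The boundary map ∂_2: C_2 → C_1 acts by ∂[p,q,r] = [q,r] − [p,r] + [p,q]. For instance
  ∂adg = dg − ag + ad,
  ∂cij = ij − cj + ci.
The resulting 17×5 matrix has rank 5, and its Smith normal form has invariant factors (1,1,1,1,1).

Reading off H_k = ker ∂_k / im ∂_{k+1}:

  H_1: rank ker ∂_1 − rank ∂_2 = (17 − 9) − 5 = 3, and the invariant factors of ∂_2 are all 1, so H_1 = Z^3.

H_1 = Z^3.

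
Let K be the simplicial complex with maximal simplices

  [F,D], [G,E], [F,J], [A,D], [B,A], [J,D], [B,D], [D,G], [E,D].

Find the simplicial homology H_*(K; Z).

Fix the vertex order A < B < D < E < F < G < J and write every simplex with vertices in increasing order. Then dim K = 1 and the simplices of K are:

  0-simplices (7): A, B, D, E, F, G, J
  1-simplices (9): AB, AD, BD, DE, DF, DG, DJ, EG, FJ

so the chain groups are C_0 ≅ Z^7, C_1 ≅ Z^9.

∂_1: C_1 → C_0 is given by ∂[p,q] = [q] − [p]. For instance
  ∂EG = G − E.
The 7×9 boundary matrix has rank 6 and Smith normal form diag(1,1,1,1,1,1).

Now H_k = ker ∂_k / im ∂_{k+1}, so:

  H_0: rank C_0 − rank ∂_1 = 7 − 6 = 1, and the invariant factors of ∂_1 are all 1, so H_0 = Z.
  H_1: rank ker ∂_1 − rank ∂_2 = (9 − 6) − 0 = 3, and there is no ∂_2, so H_1 = Z^3.

As a check, the Euler characteristic is 7 − 9 = -2, which agrees with 1 − 3 = -2.
(K is a triangulation of a wedge of 3 circles.)

H_0 ≅ Z,  H_1 ≅ Z^3.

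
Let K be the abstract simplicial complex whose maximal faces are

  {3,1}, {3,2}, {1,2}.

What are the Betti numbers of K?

Fix the vertex order 1 < 2 < 3 and write every simplex with vertices in increasing order. Then dim K = 1 and the simplices of K are:

  0-simplices (3): [1], [2], [3]
  1-simplices (3): [1,2], [1,3], [2,3]

Hence C_0 ≅ Z^3, C_1 ≅ Z^3.

Boundary ∂_1: C_1 → C_0 sends each edge [p,q] (with p < q) to q − p.
This gives a 3×3 integer matrix of rank 2; reducing to Smith normal form yields diagonal entries (1,1).

Computing H_k = (kernel of ∂_k) / (image of ∂_{k+1}):

  H_0: rank C_0 − rank ∂_1 = 3 − 2 = 1, and the invariant factors of ∂_1 are all 1, so H_0 ≅ Z.
  H_1: rank ker ∂_1 − rank ∂_2 = (3 − 2) − 0 = 1, and there is no ∂_2, so H_1 ≅ Z.

Hence the Betti numbers are b_0 = 1, b_1 = 1.

b_0 = 1, b_1 = 1.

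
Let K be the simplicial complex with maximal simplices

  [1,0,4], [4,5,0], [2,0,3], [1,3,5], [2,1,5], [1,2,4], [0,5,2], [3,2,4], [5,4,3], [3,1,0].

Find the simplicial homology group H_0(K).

We work with the vertex ordering 0 < 1 < 2 < 3 < 4 < 5. The simplices of K, each written with vertices in increasing order, are:

  0-simplices (6): [0], [1], [2], [3], [4], [5]
  1-simplices (15): [0,1], [0,2], [0,3], [0,4], [0,5], [1,2], [1,3], [1,4], [1,5], [2,3], [2,4], [2,5], [3,4], [3,5], [4,5]
  2-simplices (10): [0,1,3], [0,1,4], [0,2,3], [0,2,5], [0,4,5], [1,2,4], [1,2,5], [1,3,5], [2,3,4], [3,4,5]

giving chain groups C_0 ≅ Z^6, C_1 ≅ Z^15, C_2 ≅ Z^10.

The boundary map ∂_1: C_1 → C_0 maps an edge to its endpoints' difference, ∂[p,q] = q − p. For instance
  ∂[2,5] = [5] − [2].
The resulting 6×15 matrix has rank 5, and its Smith normal form has invariant factors (1,1,1,1,1).

The boundary map ∂_2: C_2 → C_1 sends each 2-simplex [p,q,r] to [q,r] − [p,r] + [p,q]. For instance
  ∂[0,1,4] = [1,4] − [0,4] + [0,1],
  ∂[0,2,5] = [2,5] − [0,5] + [0,2].
The resulting 15×10 matrix has rank 10, and its Smith normal form has invariant factors (1,1,1,1,1,1,1,1,1,2).

Reading off H_k = ker ∂_k / im ∂_{k+1}:

  H_0: rank C_0 − rank ∂_1 = 6 − 5 = 1, and the invariant factors of ∂_1 are all 1, so H_0 = Z.

H_0 ≅ Z.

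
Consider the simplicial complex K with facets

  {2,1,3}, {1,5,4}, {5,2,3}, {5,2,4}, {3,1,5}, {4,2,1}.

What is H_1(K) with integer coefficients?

Fix the vertex order 1 < 2 < 3 < 4 < 5 and write every simplex with vertices in increasing order. Then dim K = 2 and the simplices of K are:

  0-simplices (5): [1], [2], [3], [4], [5]
  1-simplices (9): [1,2], [1,3], [1,4], [1,5], [2,3], [2,4], [2,5], [3,5], [4,5]
  2-simplices (6): [1,2,3], [1,2,4], [1,3,5], [1,4,5], [2,3,5], [2,4,5]

Hence C_0 ≅ Z^5, C_1 ≅ Z^9, C_2 ≅ Z^6.

∂_1: C_1 → C_0 sends each edge [p,q] (with p < q) to q − p. For instance
  ∂[2,5] = [5] − [2].
As a 5×9 matrix over Z this has rank 4, with invariant factors (1,1,1,1).

Boundary ∂_2: C_2 → C_1 acts by ∂[p,q,r] = [q,r] − [p,r] + [p,q]. For instance
  ∂[1,4,5] = [4,5] − [1,5] + [1,4],
  ∂[1,3,5] = [3,5] − [1,5] + [1,3].
As a 9×6 matrix over Z this has rank 5, with invariant factors (1,1,1,1,1).

Reading off H_k = ker ∂_k / im ∂_{k+1}:

  H_1: rank ker ∂_1 − rank ∂_2 = (9 − 4) − 5 = 0, and the invariant factors of ∂_2 are all 1, so H_1 = 0.

(K is a triangulation of the 2-sphere S^2.)

H_1 ≅ 0.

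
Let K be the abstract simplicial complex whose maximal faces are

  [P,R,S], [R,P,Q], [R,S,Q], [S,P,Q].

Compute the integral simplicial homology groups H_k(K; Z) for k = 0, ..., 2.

Order the vertices as P < Q < R < S. Listing each simplex with vertices in this order, K has dimension 2 with simplices:

  0-simplices (4): P, Q, R, S
  1-simplices (6): PQ, PR, PS, QR, QS, RS
  2-simplices (4): PQR, PQS, PRS, QRS

so the chain groups are C_0 ≅ Z^4, C_1 ≅ Z^6, C_2 ≅ Z^4.

∂_1: C_1 → C_0 is given by ∂[p,q] = [q] − [p].
This gives a 4×6 integer matrix of rank 3; reducing to Smith normal form yields diagonal entries (1,1,1).

∂_2: C_2 → C_1 acts by ∂[p,q,r] = [q,r] − [p,r] + [p,q]. For instance
  ∂PQR = QR − PR + PQ,
  ∂PRS = RS − PS + PR.
As a 6×4 matrix over Z this has rank 3, with invariant factors (1,1,1).

Computing H_k = (kernel of ∂_k) / (image of ∂_{k+1}):

  H_0: rank C_0 − rank ∂_1 = 4 − 3 = 1, and the invariant factors of ∂_1 are all 1, so H_0 ≅ Z.
  H_1: rank ker ∂_1 − rank ∂_2 = (6 − 3) − 3 = 0, and the invariant factors of ∂_2 are all 1, so H_1 ≅ 0.
  H_2: rank ker ∂_2 − rank ∂_3 = (4 − 3) − 0 = 1, and there is no ∂_3, so H_2 ≅ Z.

As a check, the Euler characteristic is 4 − 6 + 4 = 2, which agrees with 1 − 0 + 1 = 2.
(K is a triangulation of the 2-sphere S^2.)

H_0 ≅ Z,  H_1 = 0,  H_2 ≅ Z.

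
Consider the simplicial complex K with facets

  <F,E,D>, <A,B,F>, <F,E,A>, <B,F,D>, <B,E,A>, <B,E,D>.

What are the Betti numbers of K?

b_0 = 1, b_1 = 0, b_2 = 1.

Order the vertices as A < B < D < E < F. Listing each simplex with vertices in this order, K has dimension 2 with simplices:

  0-simplices (5): A, B, D, E, F
  1-simplices (9): AB, AE, AF, BD, BE, BF, DE, DF, EF
  2-simplices (6): ABE, ABF, AEF, BDE, BDF, DEF

giving chain groups C_0 ≅ Z^5, C_1 ≅ Z^9, C_2 ≅ Z^6.

Boundary ∂_1: C_1 → C_0 maps an edge to its endpoints' difference, ∂[p,q] = q − p.
The 5×9 boundary matrix has rank 4 and Smith normal form diag(1,1,1,1).

The boundary map ∂_2: C_2 → C_1 maps a triangle to the signed sum of its edges. For instance
  ∂DEF = EF − DF + DE,
  ∂BDF = DF − BF + BD.
The resulting 9×6 matrix has rank 5, and its Smith normal form has invariant factors (1,1,1,1,1).

Computing H_k = (kernel of ∂_k) / (image of ∂_{k+1}):

  H_0: rank C_0 − rank ∂_1 = 5 − 4 = 1, and the invariant factors of ∂_1 are all 1, so H_0 = Z.
  H_1: rank ker ∂_1 − rank ∂_2 = (9 − 4) − 5 = 0, and the invariant factors of ∂_2 are all 1, so H_1 = 0.
  H_2: rank ker ∂_2 − rank ∂_3 = (6 − 5) − 0 = 1, and there is no ∂_3, so H_2 = Z.

Hence the Betti numbers are b_0 = 1, b_1 = 0, b_2 = 1.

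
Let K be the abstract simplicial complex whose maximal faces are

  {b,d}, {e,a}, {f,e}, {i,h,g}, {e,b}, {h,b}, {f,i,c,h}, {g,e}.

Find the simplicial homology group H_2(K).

H_2 ≅ 0.

We work with the vertex ordering a < b < c < d < e < f < g < h < i. The simplices of K, each written with vertices in increasing order, are:

  0-simplices (9): a, b, c, d, e, f, g, h, i
  1-simplices (14): ae, bd, be, bh, cf, ch, ci, ef, eg, fh, fi, gh, gi, hi
  2-simplices (5): cfh, cfi, chi, fhi, ghi
  3-simplices (1): cfhi

so the chain groups are C_0 ≅ Z^9, C_1 ≅ Z^14, C_2 ≅ Z^5, C_3 ≅ Z^1.

Boundary ∂_1: C_1 → C_0 maps an edge to its endpoints' difference, ∂[p,q] = q − p. For instance
  ∂ch = h − c.
This gives a 9×14 integer matrix of rank 8; reducing to Smith normal form yields diagonal entries (1,1,1,1,1,1,1,1).

Boundary ∂_2: C_2 → C_1 maps a triangle to the signed sum of its edges. For instance
  ∂fhi = hi − fi + fh,
  ∂cfi = fi − ci + cf.
The 14×5 boundary matrix has rank 4 and Smith normal form diag(1,1,1,1).

∂_3: C_3 → C_2 sends each 3-simplex σ to the alternating sum Σ_i (−1)^i (σ with its i-th vertex removed). For instance
  ∂cfhi = fhi − chi + cfi − cfh.
As a 5×1 matrix over Z this has rank 1, with invariant factors (1).

Reading off H_k = ker ∂_k / im ∂_{k+1}:

  H_2: rank ker ∂_2 − rank ∂_3 = (5 − 4) − 1 = 0, and the invariant factors of ∂_3 are all 1, so H_2 = 0.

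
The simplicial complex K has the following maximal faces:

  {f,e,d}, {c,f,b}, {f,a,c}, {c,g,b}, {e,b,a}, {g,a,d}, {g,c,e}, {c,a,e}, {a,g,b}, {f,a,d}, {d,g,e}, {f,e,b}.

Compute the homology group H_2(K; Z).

We work with the vertex ordering a < b < c < d < e < f < g. The simplices of K, each written with vertices in increasing order, are:

  0-simplices (7): a, b, c, d, e, f, g
  1-simplices (18): ab, ac, ad, ae, af, ag, bc, be, bf, bg, ce, cf, cg, de, df, dg, ef, eg
  2-simplices (12): abe, abg, ace, acf, adf, adg, bcf, bcg, bef, ceg, def, deg

giving chain groups C_0 ≅ Z^7, C_1 ≅ Z^18, C_2 ≅ Z^12.

Boundary ∂_1: C_1 → C_0 sends each edge [p,q] (with p < q) to q − p. For instance
  ∂be = e − b.
The resulting 7×18 matrix has rank 6, and its Smith normal form has invariant factors (1,1,1,1,1,1).

The boundary map ∂_2: C_2 → C_1 maps a triangle to the signed sum of its edges. For instance
  ∂ace = ce − ae + ac,
  ∂ceg = eg − cg + ce.
As a 18×12 matrix over Z this has rank 12, with invariant factors (1,1,1,1,1,1,1,1,1,1,1,2).

Now H_k = ker ∂_k / im ∂_{k+1}, so:

  H_2: rank ker ∂_2 − rank ∂_3 = (12 − 12) − 0 = 0, and there is no ∂_3, so H_2 = 0.

H_2 = 0.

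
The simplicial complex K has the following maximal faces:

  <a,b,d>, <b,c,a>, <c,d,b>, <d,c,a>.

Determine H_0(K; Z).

H_0 ≅ Z.

Fix the vertex order a < b < c < d and write every simplex with vertices in increasing order. Then dim K = 2 and the simplices of K are:

  0-simplices (4): a, b, c, d
  1-simplices (6): ab, ac, ad, bc, bd, cd
  2-simplices (4): abc, abd, acd, bcd

Hence C_0 ≅ Z^4, C_1 ≅ Z^6, C_2 ≅ Z^4.

∂_1: C_1 → C_0 is given by ∂[p,q] = [q] − [p]. For instance
  ∂ad = d − a.
As a 4×6 matrix over Z this has rank 3, with invariant factors (1,1,1).

∂_2: C_2 → C_1 sends each 2-simplex [p,q,r] to [q,r] − [p,r] + [p,q]. For instance
  ∂bcd = cd − bd + bc,
  ∂acd = cd − ad + ac.
The 6×4 boundary matrix has rank 3 and Smith normal form diag(1,1,1).

Now H_k = ker ∂_k / im ∂_{k+1}, so:

  H_0: rank C_0 − rank ∂_1 = 4 − 3 = 1, and the invariant factors of ∂_1 are all 1, so H_0 = Z.

(K is a triangulation of the 2-sphere S^2.)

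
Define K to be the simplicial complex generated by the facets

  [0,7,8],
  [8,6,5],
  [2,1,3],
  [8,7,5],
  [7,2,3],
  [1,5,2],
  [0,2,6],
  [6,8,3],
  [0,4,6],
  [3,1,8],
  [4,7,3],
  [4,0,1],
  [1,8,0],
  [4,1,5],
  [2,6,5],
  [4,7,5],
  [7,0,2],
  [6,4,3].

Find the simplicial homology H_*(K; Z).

Take the total order 0 < 1 < 2 < 3 < 4 < 5 < 6 < 7 < 8 on the vertex set. Then K (dimension 2) consists of the simplices:

  0-simplices (9): [0], [1], [2], [3], [4], [5], [6], [7], [8]
  1-simplices (27): (27 of them)
  2-simplices (18): [0,1,4], [0,1,8], [0,2,6], [0,2,7], [0,4,6], [0,7,8], [1,2,3], [1,2,5], [1,3,8], [1,4,5], [2,3,7], [2,5,6], [3,4,6], [3,4,7], [3,6,8], [4,5,7], [5,6,8], [5,7,8]

so the chain groups are C_0 ≅ Z^9, C_1 ≅ Z^27, C_2 ≅ Z^18.

∂_1: C_1 → C_0 is given by ∂[p,q] = [q] − [p]. For instance
  ∂[1,8] = [8] − [1].
The resulting 9×27 matrix has rank 8, and its Smith normal form has invariant factors (1,1,1,1,1,1,1,1).

The boundary map ∂_2: C_2 → C_1 maps a triangle to the signed sum of its edges. For instance
  ∂[1,3,8] = [3,8] − [1,8] + [1,3],
  ∂[0,1,4] = [1,4] − [0,4] + [0,1].
The 27×18 boundary matrix has rank 17 and Smith normal form diag(1,1,1,1,1,1,1,1,1,1,1,1,1,1,1,1,1).

Computing H_k = (kernel of ∂_k) / (image of ∂_{k+1}):

  H_0: rank C_0 − rank ∂_1 = 9 − 8 = 1, and the invariant factors of ∂_1 are all 1, so H_0 = Z.
  H_1: rank ker ∂_1 − rank ∂_2 = (27 − 8) − 17 = 2, and the invariant factors of ∂_2 are all 1, so H_1 = Z^2.
  H_2: rank ker ∂_2 − rank ∂_3 = (18 − 17) − 0 = 1, and there is no ∂_3, so H_2 = Z.

As a check, the Euler characteristic is 9 − 27 + 18 = 0, which agrees with 1 − 2 + 1 = 0.
(K is a triangulation of the torus T^2.)

H_0 = Z,  H_1 = Z^2,  H_2 = Z.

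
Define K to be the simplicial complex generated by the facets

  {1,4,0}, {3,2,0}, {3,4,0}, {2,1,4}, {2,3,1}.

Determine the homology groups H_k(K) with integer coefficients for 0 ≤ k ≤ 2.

H_0 ≅ Z,  H_1 ≅ Z,  H_2 = 0.

Take the total order 0 < 1 < 2 < 3 < 4 on the vertex set. Then K (dimension 2) consists of the simplices:

  0-simplices (5): [0], [1], [2], [3], [4]
  1-simplices (10): [0,1], [0,2], [0,3], [0,4], [1,2], [1,3], [1,4], [2,3], [2,4], [3,4]
  2-simplices (5): [0,1,4], [0,2,3], [0,3,4], [1,2,3], [1,2,4]

so the chain groups are C_0 ≅ Z^5, C_1 ≅ Z^10, C_2 ≅ Z^5.

The boundary map ∂_1: C_1 → C_0 maps an edge to its endpoints' difference, ∂[p,q] = q − p. For instance
  ∂[1,2] = [2] − [1].
This gives a 5×10 integer matrix of rank 4; reducing to Smith normal form yields diagonal entries (1,1,1,1).

The boundary map ∂_2: C_2 → C_1 maps a triangle to the signed sum of its edges. For instance
  ∂[0,3,4] = [3,4] − [0,4] + [0,3],
  ∂[0,2,3] = [2,3] − [0,3] + [0,2].
This gives a 10×5 integer matrix of rank 5; reducing to Smith normal form yields diagonal entries (1,1,1,1,1).

From H_k ≅ ker(∂_k) / im(∂_{k+1}) we obtain:

  H_0: rank C_0 − rank ∂_1 = 5 − 4 = 1, and the invariant factors of ∂_1 are all 1, so H_0 = Z.
  H_1: rank ker ∂_1 − rank ∂_2 = (10 − 4) − 5 = 1, and the invariant factors of ∂_2 are all 1, so H_1 = Z.
  H_2: rank ker ∂_2 − rank ∂_3 = (5 − 5) − 0 = 0, and there is no ∂_3, so H_2 = 0.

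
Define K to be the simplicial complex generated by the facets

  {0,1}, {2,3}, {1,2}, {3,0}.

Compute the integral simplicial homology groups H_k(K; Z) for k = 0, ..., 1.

Order the vertices as 0 < 1 < 2 < 3. Listing each simplex with vertices in this order, K has dimension 1 with simplices:

  0-simplices (4): [0], [1], [2], [3]
  1-simplices (4): [0,1], [0,3], [1,2], [2,3]

giving chain groups C_0 ≅ Z^4, C_1 ≅ Z^4.

∂_1: C_1 → C_0 is given by ∂[p,q] = [q] − [p]. For instance
  ∂[0,3] = [3] − [0].
This gives a 4×4 integer matrix of rank 3; reducing to Smith normal form yields diagonal entries (1,1,1).

Computing H_k = (kernel of ∂_k) / (image of ∂_{k+1}):

  H_0: rank C_0 − rank ∂_1 = 4 − 3 = 1, and the invariant factors of ∂_1 are all 1, so H_0 ≅ Z.
  H_1: rank ker ∂_1 − rank ∂_2 = (4 − 3) − 0 = 1, and there is no ∂_2, so H_1 ≅ Z.

As a check, the Euler characteristic is 4 − 4 = 0, which agrees with 1 − 1 = 0.
(K is a triangulation of the circle S^1.)

H_0 = Z,  H_1 = Z.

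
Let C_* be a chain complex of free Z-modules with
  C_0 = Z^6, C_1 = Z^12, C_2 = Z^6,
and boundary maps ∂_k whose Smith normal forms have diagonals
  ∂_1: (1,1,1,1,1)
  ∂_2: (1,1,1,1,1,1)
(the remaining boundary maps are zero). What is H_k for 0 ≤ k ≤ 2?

H_0: b_0 = 6 − 0 − 5 = 1; torsion from ∂_1 factors > 1: none. So H_0 = Z.
H_1: b_1 = 12 − 5 − 6 = 1; torsion from ∂_2 factors > 1: none. So H_1 = Z.
H_2: b_2 = 6 − 6 − 0 = 0; torsion from ∂_3 factors > 1: none. So H_2 = 0.

H_0 = Z,  H_1 = Z,  H_2 = 0.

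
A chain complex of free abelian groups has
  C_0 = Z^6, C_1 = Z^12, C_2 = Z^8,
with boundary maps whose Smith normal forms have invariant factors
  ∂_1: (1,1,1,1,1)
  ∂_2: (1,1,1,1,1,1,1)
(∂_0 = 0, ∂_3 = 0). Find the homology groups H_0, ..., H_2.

H_0 = Z,  H_1 = 0,  H_2 = Z.

H_0: b_0 = 6 − 0 − 5 = 1; torsion from ∂_1 factors > 1: none. So H_0 = Z.
H_1: b_1 = 12 − 5 − 7 = 0; torsion from ∂_2 factors > 1: none. So H_1 = 0.
H_2: b_2 = 8 − 7 − 0 = 1; torsion from ∂_3 factors > 1: none. So H_2 = Z.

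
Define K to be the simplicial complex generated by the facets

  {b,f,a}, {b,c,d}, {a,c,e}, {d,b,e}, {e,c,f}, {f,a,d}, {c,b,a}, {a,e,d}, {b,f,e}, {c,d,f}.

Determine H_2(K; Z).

K has 6 vertices, 15 edges, 10 triangles.
rank ∂_2 = 10, rank ∂_3 = 0 ⇒ b_2 = 10 − 10 − 0 = 0. So H_2 = 0.

H_2 = 0.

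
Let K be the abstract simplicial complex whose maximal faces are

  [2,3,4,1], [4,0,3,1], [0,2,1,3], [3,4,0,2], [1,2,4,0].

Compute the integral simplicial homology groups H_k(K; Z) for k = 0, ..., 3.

We work with the vertex ordering 0 < 1 < 2 < 3 < 4. The simplices of K, each written with vertices in increasing order, are:

  0-simplices (5): [0], [1], [2], [3], [4]
  1-simplices (10): [0,1], [0,2], [0,3], [0,4], [1,2], [1,3], [1,4], [2,3], [2,4], [3,4]
  2-simplices (10): [0,1,2], [0,1,3], [0,1,4], [0,2,3], [0,2,4], [0,3,4], [1,2,3], [1,2,4], [1,3,4], [2,3,4]
  3-simplices (5): [0,1,2,3], [0,1,2,4], [0,1,3,4], [0,2,3,4], [1,2,3,4]

so the chain groups are C_0 ≅ Z^5, C_1 ≅ Z^10, C_2 ≅ Z^10, C_3 ≅ Z^5.

Boundary ∂_1: C_1 → C_0 maps an edge to its endpoints' difference, ∂[p,q] = q − p. For instance
  ∂[3,4] = [4] − [3].
This gives a 5×10 integer matrix of rank 4; reducing to Smith normal form yields diagonal entries (1,1,1,1).

∂_2: C_2 → C_1 acts by ∂[p,q,r] = [q,r] − [p,r] + [p,q]. For instance
  ∂[2,3,4] = [3,4] − [2,4] + [2,3],
  ∂[1,3,4] = [3,4] − [1,4] + [1,3].
As a 10×10 matrix over Z this has rank 6, with invariant factors (1,1,1,1,1,1).

Boundary ∂_3: C_3 → C_2 sends each 3-simplex σ to the alternating sum Σ_i (−1)^i (σ with its i-th vertex removed). For instance
  ∂[0,1,2,4] = [1,2,4] − [0,2,4] + [0,1,4] − [0,1,2],
  ∂[0,2,3,4] = [2,3,4] − [0,3,4] + [0,2,4] − [0,2,3].
This gives a 10×5 integer matrix of rank 4; reducing to Smith normal form yields diagonal entries (1,1,1,1).

Computing H_k = (kernel of ∂_k) / (image of ∂_{k+1}):

  H_0: rank C_0 − rank ∂_1 = 5 − 4 = 1, and the invariant factors of ∂_1 are all 1, so H_0 ≅ Z.
  H_1: rank ker ∂_1 − rank ∂_2 = (10 − 4) − 6 = 0, and the invariant factors of ∂_2 are all 1, so H_1 ≅ 0.
  H_2: rank ker ∂_2 − rank ∂_3 = (10 − 6) − 4 = 0, and the invariant factors of ∂_3 are all 1, so H_2 ≅ 0.
  H_3: rank ker ∂_3 − rank ∂_4 = (5 − 4) − 0 = 1, and there is no ∂_4, so H_3 ≅ Z.

As a check, the Euler characteristic is 5 − 10 + 10 − 5 = 0, which agrees with 1 − 0 + 0 − 1 = 0.

H_0 ≅ Z,  H_1 = 0,  H_2 = 0,  H_3 ≅ Z.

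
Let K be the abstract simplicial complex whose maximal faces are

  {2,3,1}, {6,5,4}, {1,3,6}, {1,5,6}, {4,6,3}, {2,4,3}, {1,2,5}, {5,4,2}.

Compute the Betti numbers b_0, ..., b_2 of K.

K has 6 vertices, 12 edges, 8 triangles.
rank ∂_0 = 0, rank ∂_1 = 5 ⇒ b_0 = 6 − 0 − 5 = 1; all invariant factors of ∂_1 are 1 so no torsion. So H_0 = Z.
rank ∂_1 = 5, rank ∂_2 = 7 ⇒ b_1 = 12 − 5 − 7 = 0; all invariant factors of ∂_2 are 1 so no torsion. So H_1 = 0.
rank ∂_2 = 7, rank ∂_3 = 0 ⇒ b_2 = 8 − 7 − 0 = 1. So H_2 = Z.

b_0 = 1, b_1 = 0, b_2 = 1.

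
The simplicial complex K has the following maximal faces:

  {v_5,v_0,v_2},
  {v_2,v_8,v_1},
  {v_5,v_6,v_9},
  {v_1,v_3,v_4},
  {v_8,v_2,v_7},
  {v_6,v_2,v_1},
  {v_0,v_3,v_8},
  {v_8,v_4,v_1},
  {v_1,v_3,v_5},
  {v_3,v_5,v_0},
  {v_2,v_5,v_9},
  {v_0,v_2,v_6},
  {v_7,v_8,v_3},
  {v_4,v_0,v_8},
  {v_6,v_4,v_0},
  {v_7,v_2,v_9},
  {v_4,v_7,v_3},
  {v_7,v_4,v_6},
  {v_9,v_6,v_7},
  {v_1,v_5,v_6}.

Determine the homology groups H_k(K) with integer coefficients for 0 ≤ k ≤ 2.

Fix the vertex order v_0 < v_1 < v_2 < v_3 < v_4 < v_5 < v_6 < v_7 < v_8 < v_9 and write every simplex with vertices in increasing order. Then dim K = 2 and the simplices of K are:

  0-simplices (10): [v_0], [v_1], [v_2], [v_3], [v_4], [v_5], [v_6], [v_7], [v_8], [v_9]
  1-simplices (30): (30 of them)
  2-simplices (20): (20 of them)

giving chain groups C_0 ≅ Z^10, C_1 ≅ Z^30, C_2 ≅ Z^20.

∂_1: C_1 → C_0 is given by ∂[p,q] = [q] − [p]. For instance
  ∂[v_2,v_9] = [v_9] − [v_2].
The 10×30 boundary matrix has rank 9 and Smith normal form diag(1,1,1,1,1,1,1,1,1).

∂_2: C_2 → C_1 maps a triangle to the signed sum of its edges. For instance
  ∂[v_0,v_3,v_5] = [v_3,v_5] − [v_0,v_5] + [v_0,v_3],
  ∂[v_0,v_4,v_8] = [v_4,v_8] − [v_0,v_8] + [v_0,v_4].
As a 30×20 matrix over Z this has rank 20, with invariant factors (1,1,1,1,1,1,1,1,1,1,1,1,1,1,1,1,1,1,1,2).

Reading off H_k = ker ∂_k / im ∂_{k+1}:

  H_0: rank C_0 − rank ∂_1 = 10 − 9 = 1, and the invariant factors of ∂_1 are all 1, so H_0 ≅ Z.
  H_1: rank ker ∂_1 − rank ∂_2 = (30 − 9) − 20 = 1, and ∂_2 has invariant factor 2 > 1, so H_1 ≅ Z ⊕ Z/2Z.
  H_2: rank ker ∂_2 − rank ∂_3 = (20 − 20) − 0 = 0, and there is no ∂_3, so H_2 ≅ 0.

As a check, the Euler characteristic is 10 − 30 + 20 = 0, which agrees with 1 − 1 + 0 = 0.

H_0 ≅ Z,  H_1 ≅ Z ⊕ Z/2Z,  H_2 = 0.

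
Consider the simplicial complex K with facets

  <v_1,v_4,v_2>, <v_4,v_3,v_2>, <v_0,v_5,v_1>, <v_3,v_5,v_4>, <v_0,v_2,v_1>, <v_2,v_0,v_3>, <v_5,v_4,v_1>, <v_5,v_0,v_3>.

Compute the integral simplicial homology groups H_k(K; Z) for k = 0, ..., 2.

H_0 = Z,  H_1 = 0,  H_2 = Z.

We work with the vertex ordering v_0 < v_1 < v_2 < v_3 < v_4 < v_5. The simplices of K, each written with vertices in increasing order, are:

  0-simplices (6): [v_0], [v_1], [v_2], [v_3], [v_4], [v_5]
  1-simplices (12): [v_0,v_1], [v_0,v_2], [v_0,v_3], [v_0,v_5], [v_1,v_2], [v_1,v_4], [v_1,v_5], [v_2,v_3], [v_2,v_4], [v_3,v_4], [v_3,v_5], [v_4,v_5]
  2-simplices (8): [v_0,v_1,v_2], [v_0,v_1,v_5], [v_0,v_2,v_3], [v_0,v_3,v_5], [v_1,v_2,v_4], [v_1,v_4,v_5], [v_2,v_3,v_4], [v_3,v_4,v_5]

so the chain groups are C_0 ≅ Z^6, C_1 ≅ Z^12, C_2 ≅ Z^8.

Boundary ∂_1: C_1 → C_0 is given by ∂[p,q] = [q] − [p]. For instance
  ∂[v_0,v_3] = [v_3] − [v_0].
This gives a 6×12 integer matrix of rank 5; reducing to Smith normal form yields diagonal entries (1,1,1,1,1).

∂_2: C_2 → C_1 sends each 2-simplex [p,q,r] to [q,r] − [p,r] + [p,q]. For instance
  ∂[v_0,v_1,v_2] = [v_1,v_2] − [v_0,v_2] + [v_0,v_1],
  ∂[v_1,v_4,v_5] = [v_4,v_5] − [v_1,v_5] + [v_1,v_4].
The 12×8 boundary matrix has rank 7 and Smith normal form diag(1,1,1,1,1,1,1).

Now H_k = ker ∂_k / im ∂_{k+1}, so:

  H_0: rank C_0 − rank ∂_1 = 6 − 5 = 1, and the invariant factors of ∂_1 are all 1, so H_0 = Z.
  H_1: rank ker ∂_1 − rank ∂_2 = (12 − 5) − 7 = 0, and the invariant factors of ∂_2 are all 1, so H_1 = 0.
  H_2: rank ker ∂_2 − rank ∂_3 = (8 − 7) − 0 = 1, and there is no ∂_3, so H_2 = Z.

As a check, the Euler characteristic is 6 − 12 + 8 = 2, which agrees with 1 − 0 + 1 = 2.
(K is a triangulation of the 2-sphere S^2.)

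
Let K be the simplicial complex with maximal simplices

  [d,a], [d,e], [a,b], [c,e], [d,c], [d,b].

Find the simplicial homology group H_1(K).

H_1 = Z^2.

Fix the vertex order a < b < c < d < e and write every simplex with vertices in increasing order. Then dim K = 1 and the simplices of K are:

  0-simplices (5): a, b, c, d, e
  1-simplices (6): ab, ad, bd, cd, ce, de

giving chain groups C_0 ≅ Z^5, C_1 ≅ Z^6.

Boundary ∂_1: C_1 → C_0 maps an edge to its endpoints' difference, ∂[p,q] = q − p.
As a 5×6 matrix over Z this has rank 4, with invariant factors (1,1,1,1).

Now H_k = ker ∂_k / im ∂_{k+1}, so:

  H_1: rank ker ∂_1 − rank ∂_2 = (6 − 4) − 0 = 2, and there is no ∂_2, so H_1 ≅ Z^2.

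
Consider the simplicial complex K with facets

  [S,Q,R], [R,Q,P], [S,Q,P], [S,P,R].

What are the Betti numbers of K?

b_0 = 1, b_1 = 0, b_2 = 1.

Take the total order P < Q < R < S on the vertex set. Then K (dimension 2) consists of the simplices:

  0-simplices (4): P, Q, R, S
  1-simplices (6): PQ, PR, PS, QR, QS, RS
  2-simplices (4): PQR, PQS, PRS, QRS

Hence C_0 ≅ Z^4, C_1 ≅ Z^6, C_2 ≅ Z^4.

The boundary map ∂_1: C_1 → C_0 maps an edge to its endpoints' difference, ∂[p,q] = q − p.
This gives a 4×6 integer matrix of rank 3; reducing to Smith normal form yields diagonal entries (1,1,1).

∂_2: C_2 → C_1 sends each 2-simplex [p,q,r] to [q,r] − [p,r] + [p,q]. For instance
  ∂PQS = QS − PS + PQ,
  ∂PRS = RS − PS + PR.
The resulting 6×4 matrix has rank 3, and its Smith normal form has invariant factors (1,1,1).

Now H_k = ker ∂_k / im ∂_{k+1}, so:

  H_0: rank C_0 − rank ∂_1 = 4 − 3 = 1, and the invariant factors of ∂_1 are all 1, so H_0 = Z.
  H_1: rank ker ∂_1 − rank ∂_2 = (6 − 3) − 3 = 0, and the invariant factors of ∂_2 are all 1, so H_1 = 0.
  H_2: rank ker ∂_2 − rank ∂_3 = (4 − 3) − 0 = 1, and there is no ∂_3, so H_2 = Z.

Hence the Betti numbers are b_0 = 1, b_1 = 0, b_2 = 1.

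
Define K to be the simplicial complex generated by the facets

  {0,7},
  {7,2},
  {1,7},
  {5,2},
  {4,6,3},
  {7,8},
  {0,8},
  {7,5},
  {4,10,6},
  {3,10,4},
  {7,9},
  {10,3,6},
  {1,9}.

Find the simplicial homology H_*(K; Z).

H_0 = Z^2,  H_1 = Z^3,  H_2 = Z.

Fix the vertex order 0 < 1 < 2 < 3 < 4 < 5 < 6 < 7 < 8 < 9 < 10 and write every simplex with vertices in increasing order. Then dim K = 2 and the simplices of K are:

  0-simplices (11): [0], [1], [2], [3], [4], [5], [6], [7], [8], [9], [10]
  1-simplices (15): [0,7], [0,8], [1,7], [1,9], [2,5], [2,7], [3,4], [3,6], [3,10], [4,6], [4,10], [5,7], [6,10], [7,8], [7,9]
  2-simplices (4): [3,4,6], [3,4,10], [3,6,10], [4,6,10]

giving chain groups C_0 ≅ Z^11, C_1 ≅ Z^15, C_2 ≅ Z^4.

∂_1: C_1 → C_0 maps an edge to its endpoints' difference, ∂[p,q] = q − p. For instance
  ∂[0,8] = [8] − [0].
As a 11×15 matrix over Z this has rank 9, with invariant factors (1,1,1,1,1,1,1,1,1).

Boundary ∂_2: C_2 → C_1 acts by ∂[p,q,r] = [q,r] − [p,r] + [p,q]. For instance
  ∂[4,6,10] = [6,10] − [4,10] + [4,6],
  ∂[3,6,10] = [6,10] − [3,10] + [3,6].
The resulting 15×4 matrix has rank 3, and its Smith normal form has invariant factors (1,1,1).

From H_k ≅ ker(∂_k) / im(∂_{k+1}) we obtain:

  H_0: rank C_0 − rank ∂_1 = 11 − 9 = 2, and the invariant factors of ∂_1 are all 1, so H_0 = Z^2.
  H_1: rank ker ∂_1 − rank ∂_2 = (15 − 9) − 3 = 3, and the invariant factors of ∂_2 are all 1, so H_1 = Z^3.
  H_2: rank ker ∂_2 − rank ∂_3 = (4 − 3) − 0 = 1, and there is no ∂_3, so H_2 = Z.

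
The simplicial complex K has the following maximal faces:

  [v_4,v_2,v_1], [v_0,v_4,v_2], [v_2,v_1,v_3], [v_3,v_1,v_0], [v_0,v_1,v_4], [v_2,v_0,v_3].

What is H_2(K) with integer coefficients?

Take the total order v_0 < v_1 < v_2 < v_3 < v_4 on the vertex set. Then K (dimension 2) consists of the simplices:

  0-simplices (5): [v_0], [v_1], [v_2], [v_3], [v_4]
  1-simplices (9): [v_0,v_1], [v_0,v_2], [v_0,v_3], [v_0,v_4], [v_1,v_2], [v_1,v_3], [v_1,v_4], [v_2,v_3], [v_2,v_4]
  2-simplices (6): [v_0,v_1,v_3], [v_0,v_1,v_4], [v_0,v_2,v_3], [v_0,v_2,v_4], [v_1,v_2,v_3], [v_1,v_2,v_4]

Hence C_0 ≅ Z^5, C_1 ≅ Z^9, C_2 ≅ Z^6.

The boundary map ∂_1: C_1 → C_0 sends each edge [p,q] (with p < q) to q − p. For instance
  ∂[v_0,v_2] = [v_2] − [v_0].
The 5×9 boundary matrix has rank 4 and Smith normal form diag(1,1,1,1).

The boundary map ∂_2: C_2 → C_1 sends each 2-simplex [p,q,r] to [q,r] − [p,r] + [p,q]. For instance
  ∂[v_0,v_1,v_3] = [v_1,v_3] − [v_0,v_3] + [v_0,v_1],
  ∂[v_0,v_2,v_4] = [v_2,v_4] − [v_0,v_4] + [v_0,v_2].
This gives a 9×6 integer matrix of rank 5; reducing to Smith normal form yields diagonal entries (1,1,1,1,1).

From H_k ≅ ker(∂_k) / im(∂_{k+1}) we obtain:

  H_2: rank ker ∂_2 − rank ∂_3 = (6 − 5) − 0 = 1, and there is no ∂_3, so H_2 ≅ Z.

H_2 ≅ Z.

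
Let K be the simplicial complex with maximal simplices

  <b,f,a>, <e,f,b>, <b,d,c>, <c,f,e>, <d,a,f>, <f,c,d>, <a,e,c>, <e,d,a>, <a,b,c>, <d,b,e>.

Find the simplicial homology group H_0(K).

H_0 = Z.

We work with the vertex ordering a < b < c < d < e < f. The simplices of K, each written with vertices in increasing order, are:

  0-simplices (6): a, b, c, d, e, f
  1-simplices (15): ab, ac, ad, ae, af, bc, bd, be, bf, cd, ce, cf, de, df, ef
  2-simplices (10): abc, abf, ace, ade, adf, bcd, bde, bef, cdf, cef

Hence C_0 ≅ Z^6, C_1 ≅ Z^15, C_2 ≅ Z^10.

∂_1: C_1 → C_0 maps an edge to its endpoints' difference, ∂[p,q] = q − p.
The resulting 6×15 matrix has rank 5, and its Smith normal form has invariant factors (1,1,1,1,1).

Boundary ∂_2: C_2 → C_1 acts by ∂[p,q,r] = [q,r] − [p,r] + [p,q]. For instance
  ∂abf = bf − af + ab,
  ∂adf = df − af + ad.
The 15×10 boundary matrix has rank 10 and Smith normal form diag(1,1,1,1,1,1,1,1,1,2).

Now H_k = ker ∂_k / im ∂_{k+1}, so:

  H_0: rank C_0 − rank ∂_1 = 6 − 5 = 1, and the invariant factors of ∂_1 are all 1, so H_0 = Z.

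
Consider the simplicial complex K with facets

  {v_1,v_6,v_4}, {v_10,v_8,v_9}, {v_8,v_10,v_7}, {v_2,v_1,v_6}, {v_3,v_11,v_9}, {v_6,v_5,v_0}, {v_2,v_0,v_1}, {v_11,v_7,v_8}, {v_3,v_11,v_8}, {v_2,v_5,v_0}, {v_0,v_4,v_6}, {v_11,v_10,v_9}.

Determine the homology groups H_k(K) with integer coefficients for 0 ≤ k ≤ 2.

H_0 = Z^2,  H_1 = Z^2,  H_2 = 0.

Order the vertices as v_0 < v_1 < v_2 < v_3 < v_4 < v_5 < v_6 < v_7 < v_8 < v_9 < v_10 < v_11. Listing each simplex with vertices in this order, K has dimension 2 with simplices:

  0-simplices (12): [v_0], [v_1], [v_2], [v_3], [v_4], [v_5], [v_6], [v_7], [v_8], [v_9], [v_10], [v_11]
  1-simplices (24): (24 of them)
  2-simplices (12): (12 of them)

giving chain groups C_0 ≅ Z^12, C_1 ≅ Z^24, C_2 ≅ Z^12.

The boundary map ∂_1: C_1 → C_0 sends each edge [p,q] (with p < q) to q − p. For instance
  ∂[v_5,v_6] = [v_6] − [v_5].
The resulting 12×24 matrix has rank 10, and its Smith normal form has invariant factors (1,1,1,1,1,1,1,1,1,1).

Boundary ∂_2: C_2 → C_1 sends each 2-simplex [p,q,r] to [q,r] − [p,r] + [p,q]. For instance
  ∂[v_9,v_10,v_11] = [v_10,v_11] − [v_9,v_11] + [v_9,v_10],
  ∂[v_3,v_9,v_11] = [v_9,v_11] − [v_3,v_11] + [v_3,v_9].
The 24×12 boundary matrix has rank 12 and Smith normal form diag(1,1,1,1,1,1,1,1,1,1,1,1).

Reading off H_k = ker ∂_k / im ∂_{k+1}:

  H_0: rank C_0 − rank ∂_1 = 12 − 10 = 2, and the invariant factors of ∂_1 are all 1, so H_0 = Z^2.
  H_1: rank ker ∂_1 − rank ∂_2 = (24 − 10) − 12 = 2, and the invariant factors of ∂_2 are all 1, so H_1 = Z^2.
  H_2: rank ker ∂_2 − rank ∂_3 = (12 − 12) − 0 = 0, and there is no ∂_3, so H_2 = 0.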